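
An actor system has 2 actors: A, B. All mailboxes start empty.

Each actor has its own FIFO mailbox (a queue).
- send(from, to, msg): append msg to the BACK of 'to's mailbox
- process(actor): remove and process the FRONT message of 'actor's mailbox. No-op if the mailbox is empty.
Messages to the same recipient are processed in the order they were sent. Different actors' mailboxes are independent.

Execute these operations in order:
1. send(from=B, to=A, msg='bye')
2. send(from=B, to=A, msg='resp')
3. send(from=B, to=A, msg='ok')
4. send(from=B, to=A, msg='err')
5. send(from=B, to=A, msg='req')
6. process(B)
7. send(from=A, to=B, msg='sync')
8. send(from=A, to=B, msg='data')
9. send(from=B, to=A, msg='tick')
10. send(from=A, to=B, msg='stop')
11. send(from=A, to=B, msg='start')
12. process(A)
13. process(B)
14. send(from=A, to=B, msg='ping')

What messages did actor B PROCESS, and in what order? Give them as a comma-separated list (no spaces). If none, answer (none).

After 1 (send(from=B, to=A, msg='bye')): A:[bye] B:[]
After 2 (send(from=B, to=A, msg='resp')): A:[bye,resp] B:[]
After 3 (send(from=B, to=A, msg='ok')): A:[bye,resp,ok] B:[]
After 4 (send(from=B, to=A, msg='err')): A:[bye,resp,ok,err] B:[]
After 5 (send(from=B, to=A, msg='req')): A:[bye,resp,ok,err,req] B:[]
After 6 (process(B)): A:[bye,resp,ok,err,req] B:[]
After 7 (send(from=A, to=B, msg='sync')): A:[bye,resp,ok,err,req] B:[sync]
After 8 (send(from=A, to=B, msg='data')): A:[bye,resp,ok,err,req] B:[sync,data]
After 9 (send(from=B, to=A, msg='tick')): A:[bye,resp,ok,err,req,tick] B:[sync,data]
After 10 (send(from=A, to=B, msg='stop')): A:[bye,resp,ok,err,req,tick] B:[sync,data,stop]
After 11 (send(from=A, to=B, msg='start')): A:[bye,resp,ok,err,req,tick] B:[sync,data,stop,start]
After 12 (process(A)): A:[resp,ok,err,req,tick] B:[sync,data,stop,start]
After 13 (process(B)): A:[resp,ok,err,req,tick] B:[data,stop,start]
After 14 (send(from=A, to=B, msg='ping')): A:[resp,ok,err,req,tick] B:[data,stop,start,ping]

Answer: sync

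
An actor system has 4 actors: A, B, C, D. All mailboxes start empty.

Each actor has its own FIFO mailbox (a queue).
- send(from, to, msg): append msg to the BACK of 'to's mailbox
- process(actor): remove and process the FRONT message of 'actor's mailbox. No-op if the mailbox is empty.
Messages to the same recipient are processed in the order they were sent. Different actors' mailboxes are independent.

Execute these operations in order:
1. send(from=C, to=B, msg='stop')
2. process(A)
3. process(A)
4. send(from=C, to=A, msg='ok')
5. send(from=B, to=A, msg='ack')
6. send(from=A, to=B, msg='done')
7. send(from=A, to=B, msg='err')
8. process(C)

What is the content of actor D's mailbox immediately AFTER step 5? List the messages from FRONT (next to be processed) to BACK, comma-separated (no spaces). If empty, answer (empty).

After 1 (send(from=C, to=B, msg='stop')): A:[] B:[stop] C:[] D:[]
After 2 (process(A)): A:[] B:[stop] C:[] D:[]
After 3 (process(A)): A:[] B:[stop] C:[] D:[]
After 4 (send(from=C, to=A, msg='ok')): A:[ok] B:[stop] C:[] D:[]
After 5 (send(from=B, to=A, msg='ack')): A:[ok,ack] B:[stop] C:[] D:[]

(empty)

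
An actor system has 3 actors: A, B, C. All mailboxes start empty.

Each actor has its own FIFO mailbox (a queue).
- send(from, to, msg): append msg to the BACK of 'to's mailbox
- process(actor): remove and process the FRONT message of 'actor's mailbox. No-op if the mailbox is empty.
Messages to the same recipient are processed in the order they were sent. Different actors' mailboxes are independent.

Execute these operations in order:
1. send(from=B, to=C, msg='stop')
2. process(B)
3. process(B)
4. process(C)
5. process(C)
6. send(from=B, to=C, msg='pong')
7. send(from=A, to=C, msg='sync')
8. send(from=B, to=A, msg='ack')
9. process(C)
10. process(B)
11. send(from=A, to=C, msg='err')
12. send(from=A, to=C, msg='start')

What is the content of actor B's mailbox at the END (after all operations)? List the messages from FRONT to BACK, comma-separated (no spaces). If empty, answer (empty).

Answer: (empty)

Derivation:
After 1 (send(from=B, to=C, msg='stop')): A:[] B:[] C:[stop]
After 2 (process(B)): A:[] B:[] C:[stop]
After 3 (process(B)): A:[] B:[] C:[stop]
After 4 (process(C)): A:[] B:[] C:[]
After 5 (process(C)): A:[] B:[] C:[]
After 6 (send(from=B, to=C, msg='pong')): A:[] B:[] C:[pong]
After 7 (send(from=A, to=C, msg='sync')): A:[] B:[] C:[pong,sync]
After 8 (send(from=B, to=A, msg='ack')): A:[ack] B:[] C:[pong,sync]
After 9 (process(C)): A:[ack] B:[] C:[sync]
After 10 (process(B)): A:[ack] B:[] C:[sync]
After 11 (send(from=A, to=C, msg='err')): A:[ack] B:[] C:[sync,err]
After 12 (send(from=A, to=C, msg='start')): A:[ack] B:[] C:[sync,err,start]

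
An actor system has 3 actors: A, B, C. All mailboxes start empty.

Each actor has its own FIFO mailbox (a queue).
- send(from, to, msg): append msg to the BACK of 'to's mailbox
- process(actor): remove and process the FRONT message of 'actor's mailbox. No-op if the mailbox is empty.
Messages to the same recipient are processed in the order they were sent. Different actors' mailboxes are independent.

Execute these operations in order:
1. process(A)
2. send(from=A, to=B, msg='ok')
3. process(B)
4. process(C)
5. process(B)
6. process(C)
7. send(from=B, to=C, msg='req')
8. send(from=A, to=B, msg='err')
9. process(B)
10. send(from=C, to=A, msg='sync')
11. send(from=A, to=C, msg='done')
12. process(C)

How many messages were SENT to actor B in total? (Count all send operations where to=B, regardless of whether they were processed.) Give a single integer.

Answer: 2

Derivation:
After 1 (process(A)): A:[] B:[] C:[]
After 2 (send(from=A, to=B, msg='ok')): A:[] B:[ok] C:[]
After 3 (process(B)): A:[] B:[] C:[]
After 4 (process(C)): A:[] B:[] C:[]
After 5 (process(B)): A:[] B:[] C:[]
After 6 (process(C)): A:[] B:[] C:[]
After 7 (send(from=B, to=C, msg='req')): A:[] B:[] C:[req]
After 8 (send(from=A, to=B, msg='err')): A:[] B:[err] C:[req]
After 9 (process(B)): A:[] B:[] C:[req]
After 10 (send(from=C, to=A, msg='sync')): A:[sync] B:[] C:[req]
After 11 (send(from=A, to=C, msg='done')): A:[sync] B:[] C:[req,done]
After 12 (process(C)): A:[sync] B:[] C:[done]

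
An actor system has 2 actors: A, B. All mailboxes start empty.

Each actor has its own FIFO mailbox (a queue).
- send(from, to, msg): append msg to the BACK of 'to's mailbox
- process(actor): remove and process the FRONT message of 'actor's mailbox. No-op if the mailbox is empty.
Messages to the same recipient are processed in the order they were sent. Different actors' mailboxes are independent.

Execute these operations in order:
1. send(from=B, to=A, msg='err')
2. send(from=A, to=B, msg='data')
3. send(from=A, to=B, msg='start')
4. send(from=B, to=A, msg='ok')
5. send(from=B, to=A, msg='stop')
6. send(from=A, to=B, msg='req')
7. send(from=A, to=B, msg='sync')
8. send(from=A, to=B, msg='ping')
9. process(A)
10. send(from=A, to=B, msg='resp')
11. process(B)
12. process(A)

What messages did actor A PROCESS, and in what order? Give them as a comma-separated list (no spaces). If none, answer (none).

After 1 (send(from=B, to=A, msg='err')): A:[err] B:[]
After 2 (send(from=A, to=B, msg='data')): A:[err] B:[data]
After 3 (send(from=A, to=B, msg='start')): A:[err] B:[data,start]
After 4 (send(from=B, to=A, msg='ok')): A:[err,ok] B:[data,start]
After 5 (send(from=B, to=A, msg='stop')): A:[err,ok,stop] B:[data,start]
After 6 (send(from=A, to=B, msg='req')): A:[err,ok,stop] B:[data,start,req]
After 7 (send(from=A, to=B, msg='sync')): A:[err,ok,stop] B:[data,start,req,sync]
After 8 (send(from=A, to=B, msg='ping')): A:[err,ok,stop] B:[data,start,req,sync,ping]
After 9 (process(A)): A:[ok,stop] B:[data,start,req,sync,ping]
After 10 (send(from=A, to=B, msg='resp')): A:[ok,stop] B:[data,start,req,sync,ping,resp]
After 11 (process(B)): A:[ok,stop] B:[start,req,sync,ping,resp]
After 12 (process(A)): A:[stop] B:[start,req,sync,ping,resp]

Answer: err,ok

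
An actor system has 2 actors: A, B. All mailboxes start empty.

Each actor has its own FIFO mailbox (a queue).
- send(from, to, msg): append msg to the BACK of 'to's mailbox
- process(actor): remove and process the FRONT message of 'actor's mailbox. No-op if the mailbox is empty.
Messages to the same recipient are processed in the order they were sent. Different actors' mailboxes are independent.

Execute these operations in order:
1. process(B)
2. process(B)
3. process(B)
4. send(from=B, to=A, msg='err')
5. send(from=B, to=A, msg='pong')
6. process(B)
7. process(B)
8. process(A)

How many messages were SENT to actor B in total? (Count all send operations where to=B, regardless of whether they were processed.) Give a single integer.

Answer: 0

Derivation:
After 1 (process(B)): A:[] B:[]
After 2 (process(B)): A:[] B:[]
After 3 (process(B)): A:[] B:[]
After 4 (send(from=B, to=A, msg='err')): A:[err] B:[]
After 5 (send(from=B, to=A, msg='pong')): A:[err,pong] B:[]
After 6 (process(B)): A:[err,pong] B:[]
After 7 (process(B)): A:[err,pong] B:[]
After 8 (process(A)): A:[pong] B:[]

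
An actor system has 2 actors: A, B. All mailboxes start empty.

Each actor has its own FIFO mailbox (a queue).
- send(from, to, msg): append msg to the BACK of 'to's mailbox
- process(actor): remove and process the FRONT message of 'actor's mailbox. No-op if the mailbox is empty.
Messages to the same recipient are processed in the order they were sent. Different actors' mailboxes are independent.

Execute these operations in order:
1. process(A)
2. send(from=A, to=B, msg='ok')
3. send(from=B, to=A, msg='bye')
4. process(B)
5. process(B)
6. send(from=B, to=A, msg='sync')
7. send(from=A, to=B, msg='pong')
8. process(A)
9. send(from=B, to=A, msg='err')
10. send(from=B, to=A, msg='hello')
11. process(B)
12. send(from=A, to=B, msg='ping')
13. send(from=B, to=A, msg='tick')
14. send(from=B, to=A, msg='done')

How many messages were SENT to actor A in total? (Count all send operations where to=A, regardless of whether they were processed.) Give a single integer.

After 1 (process(A)): A:[] B:[]
After 2 (send(from=A, to=B, msg='ok')): A:[] B:[ok]
After 3 (send(from=B, to=A, msg='bye')): A:[bye] B:[ok]
After 4 (process(B)): A:[bye] B:[]
After 5 (process(B)): A:[bye] B:[]
After 6 (send(from=B, to=A, msg='sync')): A:[bye,sync] B:[]
After 7 (send(from=A, to=B, msg='pong')): A:[bye,sync] B:[pong]
After 8 (process(A)): A:[sync] B:[pong]
After 9 (send(from=B, to=A, msg='err')): A:[sync,err] B:[pong]
After 10 (send(from=B, to=A, msg='hello')): A:[sync,err,hello] B:[pong]
After 11 (process(B)): A:[sync,err,hello] B:[]
After 12 (send(from=A, to=B, msg='ping')): A:[sync,err,hello] B:[ping]
After 13 (send(from=B, to=A, msg='tick')): A:[sync,err,hello,tick] B:[ping]
After 14 (send(from=B, to=A, msg='done')): A:[sync,err,hello,tick,done] B:[ping]

Answer: 6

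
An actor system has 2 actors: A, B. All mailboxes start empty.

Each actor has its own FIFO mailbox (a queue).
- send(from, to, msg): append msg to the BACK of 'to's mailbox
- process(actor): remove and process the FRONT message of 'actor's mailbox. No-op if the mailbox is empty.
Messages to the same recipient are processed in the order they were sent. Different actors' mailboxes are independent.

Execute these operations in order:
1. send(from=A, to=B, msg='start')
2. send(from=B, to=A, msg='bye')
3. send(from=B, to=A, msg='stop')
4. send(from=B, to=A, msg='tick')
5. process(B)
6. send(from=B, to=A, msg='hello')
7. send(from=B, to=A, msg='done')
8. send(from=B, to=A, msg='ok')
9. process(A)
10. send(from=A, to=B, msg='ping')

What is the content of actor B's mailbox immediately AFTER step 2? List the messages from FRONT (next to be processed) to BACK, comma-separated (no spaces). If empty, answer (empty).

After 1 (send(from=A, to=B, msg='start')): A:[] B:[start]
After 2 (send(from=B, to=A, msg='bye')): A:[bye] B:[start]

start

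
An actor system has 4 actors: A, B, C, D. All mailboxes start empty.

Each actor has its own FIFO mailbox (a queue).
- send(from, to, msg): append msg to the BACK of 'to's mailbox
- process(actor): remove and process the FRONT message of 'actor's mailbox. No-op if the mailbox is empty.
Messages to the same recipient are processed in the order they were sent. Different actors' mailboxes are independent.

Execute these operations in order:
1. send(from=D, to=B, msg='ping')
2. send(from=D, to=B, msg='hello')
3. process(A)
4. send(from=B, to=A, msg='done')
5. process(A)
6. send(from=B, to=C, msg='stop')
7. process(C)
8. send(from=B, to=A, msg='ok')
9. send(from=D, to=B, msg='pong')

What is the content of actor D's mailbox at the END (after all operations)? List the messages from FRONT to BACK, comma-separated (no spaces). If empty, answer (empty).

Answer: (empty)

Derivation:
After 1 (send(from=D, to=B, msg='ping')): A:[] B:[ping] C:[] D:[]
After 2 (send(from=D, to=B, msg='hello')): A:[] B:[ping,hello] C:[] D:[]
After 3 (process(A)): A:[] B:[ping,hello] C:[] D:[]
After 4 (send(from=B, to=A, msg='done')): A:[done] B:[ping,hello] C:[] D:[]
After 5 (process(A)): A:[] B:[ping,hello] C:[] D:[]
After 6 (send(from=B, to=C, msg='stop')): A:[] B:[ping,hello] C:[stop] D:[]
After 7 (process(C)): A:[] B:[ping,hello] C:[] D:[]
After 8 (send(from=B, to=A, msg='ok')): A:[ok] B:[ping,hello] C:[] D:[]
After 9 (send(from=D, to=B, msg='pong')): A:[ok] B:[ping,hello,pong] C:[] D:[]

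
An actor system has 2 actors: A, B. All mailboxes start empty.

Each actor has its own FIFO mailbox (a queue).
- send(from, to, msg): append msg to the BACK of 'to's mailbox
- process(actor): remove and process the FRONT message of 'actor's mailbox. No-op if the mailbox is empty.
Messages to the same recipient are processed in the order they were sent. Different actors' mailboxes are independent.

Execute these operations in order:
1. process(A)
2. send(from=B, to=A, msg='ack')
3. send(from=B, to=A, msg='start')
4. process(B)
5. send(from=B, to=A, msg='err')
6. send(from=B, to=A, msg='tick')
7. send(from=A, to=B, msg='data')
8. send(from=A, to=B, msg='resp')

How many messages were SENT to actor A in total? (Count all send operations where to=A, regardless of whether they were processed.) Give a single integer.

Answer: 4

Derivation:
After 1 (process(A)): A:[] B:[]
After 2 (send(from=B, to=A, msg='ack')): A:[ack] B:[]
After 3 (send(from=B, to=A, msg='start')): A:[ack,start] B:[]
After 4 (process(B)): A:[ack,start] B:[]
After 5 (send(from=B, to=A, msg='err')): A:[ack,start,err] B:[]
After 6 (send(from=B, to=A, msg='tick')): A:[ack,start,err,tick] B:[]
After 7 (send(from=A, to=B, msg='data')): A:[ack,start,err,tick] B:[data]
After 8 (send(from=A, to=B, msg='resp')): A:[ack,start,err,tick] B:[data,resp]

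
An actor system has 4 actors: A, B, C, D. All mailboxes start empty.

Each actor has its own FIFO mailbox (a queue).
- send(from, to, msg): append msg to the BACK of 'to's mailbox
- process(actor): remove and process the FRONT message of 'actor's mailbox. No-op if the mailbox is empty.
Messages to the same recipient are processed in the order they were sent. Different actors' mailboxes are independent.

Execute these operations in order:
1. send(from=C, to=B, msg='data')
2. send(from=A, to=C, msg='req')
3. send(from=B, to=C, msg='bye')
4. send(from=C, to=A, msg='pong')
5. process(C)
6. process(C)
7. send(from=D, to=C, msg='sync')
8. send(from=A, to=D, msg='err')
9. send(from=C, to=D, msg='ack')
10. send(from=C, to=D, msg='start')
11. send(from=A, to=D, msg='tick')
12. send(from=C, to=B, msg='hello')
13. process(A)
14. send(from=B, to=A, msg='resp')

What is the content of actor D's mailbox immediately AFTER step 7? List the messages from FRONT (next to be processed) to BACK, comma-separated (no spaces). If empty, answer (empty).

After 1 (send(from=C, to=B, msg='data')): A:[] B:[data] C:[] D:[]
After 2 (send(from=A, to=C, msg='req')): A:[] B:[data] C:[req] D:[]
After 3 (send(from=B, to=C, msg='bye')): A:[] B:[data] C:[req,bye] D:[]
After 4 (send(from=C, to=A, msg='pong')): A:[pong] B:[data] C:[req,bye] D:[]
After 5 (process(C)): A:[pong] B:[data] C:[bye] D:[]
After 6 (process(C)): A:[pong] B:[data] C:[] D:[]
After 7 (send(from=D, to=C, msg='sync')): A:[pong] B:[data] C:[sync] D:[]

(empty)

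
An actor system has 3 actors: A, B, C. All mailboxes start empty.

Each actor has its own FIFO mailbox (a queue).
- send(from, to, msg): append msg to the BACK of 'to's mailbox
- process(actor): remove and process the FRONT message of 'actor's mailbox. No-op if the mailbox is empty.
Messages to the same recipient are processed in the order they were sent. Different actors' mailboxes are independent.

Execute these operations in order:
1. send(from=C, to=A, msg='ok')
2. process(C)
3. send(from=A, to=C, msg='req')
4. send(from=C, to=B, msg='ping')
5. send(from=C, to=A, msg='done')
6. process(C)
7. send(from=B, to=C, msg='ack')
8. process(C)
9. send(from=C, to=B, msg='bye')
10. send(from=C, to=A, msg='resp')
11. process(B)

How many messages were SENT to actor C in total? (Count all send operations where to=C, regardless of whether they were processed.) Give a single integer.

Answer: 2

Derivation:
After 1 (send(from=C, to=A, msg='ok')): A:[ok] B:[] C:[]
After 2 (process(C)): A:[ok] B:[] C:[]
After 3 (send(from=A, to=C, msg='req')): A:[ok] B:[] C:[req]
After 4 (send(from=C, to=B, msg='ping')): A:[ok] B:[ping] C:[req]
After 5 (send(from=C, to=A, msg='done')): A:[ok,done] B:[ping] C:[req]
After 6 (process(C)): A:[ok,done] B:[ping] C:[]
After 7 (send(from=B, to=C, msg='ack')): A:[ok,done] B:[ping] C:[ack]
After 8 (process(C)): A:[ok,done] B:[ping] C:[]
After 9 (send(from=C, to=B, msg='bye')): A:[ok,done] B:[ping,bye] C:[]
After 10 (send(from=C, to=A, msg='resp')): A:[ok,done,resp] B:[ping,bye] C:[]
After 11 (process(B)): A:[ok,done,resp] B:[bye] C:[]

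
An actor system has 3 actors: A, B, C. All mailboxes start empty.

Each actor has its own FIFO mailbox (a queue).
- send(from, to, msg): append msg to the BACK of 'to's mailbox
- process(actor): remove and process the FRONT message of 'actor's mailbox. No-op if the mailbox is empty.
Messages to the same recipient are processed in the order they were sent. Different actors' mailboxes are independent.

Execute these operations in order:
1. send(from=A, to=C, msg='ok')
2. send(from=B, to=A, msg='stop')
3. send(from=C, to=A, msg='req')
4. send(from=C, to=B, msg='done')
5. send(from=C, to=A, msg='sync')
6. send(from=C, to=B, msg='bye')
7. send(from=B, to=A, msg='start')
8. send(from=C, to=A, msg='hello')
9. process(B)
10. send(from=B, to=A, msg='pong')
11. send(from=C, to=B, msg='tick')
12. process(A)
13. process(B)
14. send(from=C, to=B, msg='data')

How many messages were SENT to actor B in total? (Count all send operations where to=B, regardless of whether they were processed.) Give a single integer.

Answer: 4

Derivation:
After 1 (send(from=A, to=C, msg='ok')): A:[] B:[] C:[ok]
After 2 (send(from=B, to=A, msg='stop')): A:[stop] B:[] C:[ok]
After 3 (send(from=C, to=A, msg='req')): A:[stop,req] B:[] C:[ok]
After 4 (send(from=C, to=B, msg='done')): A:[stop,req] B:[done] C:[ok]
After 5 (send(from=C, to=A, msg='sync')): A:[stop,req,sync] B:[done] C:[ok]
After 6 (send(from=C, to=B, msg='bye')): A:[stop,req,sync] B:[done,bye] C:[ok]
After 7 (send(from=B, to=A, msg='start')): A:[stop,req,sync,start] B:[done,bye] C:[ok]
After 8 (send(from=C, to=A, msg='hello')): A:[stop,req,sync,start,hello] B:[done,bye] C:[ok]
After 9 (process(B)): A:[stop,req,sync,start,hello] B:[bye] C:[ok]
After 10 (send(from=B, to=A, msg='pong')): A:[stop,req,sync,start,hello,pong] B:[bye] C:[ok]
After 11 (send(from=C, to=B, msg='tick')): A:[stop,req,sync,start,hello,pong] B:[bye,tick] C:[ok]
After 12 (process(A)): A:[req,sync,start,hello,pong] B:[bye,tick] C:[ok]
After 13 (process(B)): A:[req,sync,start,hello,pong] B:[tick] C:[ok]
After 14 (send(from=C, to=B, msg='data')): A:[req,sync,start,hello,pong] B:[tick,data] C:[ok]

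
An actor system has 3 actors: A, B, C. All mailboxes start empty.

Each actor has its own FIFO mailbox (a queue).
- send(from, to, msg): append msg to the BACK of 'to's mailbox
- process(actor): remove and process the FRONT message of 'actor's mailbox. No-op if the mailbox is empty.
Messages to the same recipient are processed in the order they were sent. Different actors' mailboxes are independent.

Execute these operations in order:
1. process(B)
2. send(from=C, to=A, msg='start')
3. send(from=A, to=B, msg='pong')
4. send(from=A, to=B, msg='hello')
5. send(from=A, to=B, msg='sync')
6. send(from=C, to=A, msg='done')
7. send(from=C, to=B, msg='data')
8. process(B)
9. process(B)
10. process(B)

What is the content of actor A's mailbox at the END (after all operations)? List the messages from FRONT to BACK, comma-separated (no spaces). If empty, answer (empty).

After 1 (process(B)): A:[] B:[] C:[]
After 2 (send(from=C, to=A, msg='start')): A:[start] B:[] C:[]
After 3 (send(from=A, to=B, msg='pong')): A:[start] B:[pong] C:[]
After 4 (send(from=A, to=B, msg='hello')): A:[start] B:[pong,hello] C:[]
After 5 (send(from=A, to=B, msg='sync')): A:[start] B:[pong,hello,sync] C:[]
After 6 (send(from=C, to=A, msg='done')): A:[start,done] B:[pong,hello,sync] C:[]
After 7 (send(from=C, to=B, msg='data')): A:[start,done] B:[pong,hello,sync,data] C:[]
After 8 (process(B)): A:[start,done] B:[hello,sync,data] C:[]
After 9 (process(B)): A:[start,done] B:[sync,data] C:[]
After 10 (process(B)): A:[start,done] B:[data] C:[]

Answer: start,done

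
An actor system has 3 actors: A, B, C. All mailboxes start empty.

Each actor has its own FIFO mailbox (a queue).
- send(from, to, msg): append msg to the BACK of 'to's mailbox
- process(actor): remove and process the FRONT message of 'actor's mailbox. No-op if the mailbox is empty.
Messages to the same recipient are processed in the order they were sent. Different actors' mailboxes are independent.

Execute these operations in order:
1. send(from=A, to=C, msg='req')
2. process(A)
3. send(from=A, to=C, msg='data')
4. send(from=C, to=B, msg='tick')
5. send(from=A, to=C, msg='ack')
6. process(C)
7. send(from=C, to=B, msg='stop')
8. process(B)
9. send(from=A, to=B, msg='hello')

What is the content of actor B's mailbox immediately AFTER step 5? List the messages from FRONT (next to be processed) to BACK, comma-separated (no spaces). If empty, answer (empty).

After 1 (send(from=A, to=C, msg='req')): A:[] B:[] C:[req]
After 2 (process(A)): A:[] B:[] C:[req]
After 3 (send(from=A, to=C, msg='data')): A:[] B:[] C:[req,data]
After 4 (send(from=C, to=B, msg='tick')): A:[] B:[tick] C:[req,data]
After 5 (send(from=A, to=C, msg='ack')): A:[] B:[tick] C:[req,data,ack]

tick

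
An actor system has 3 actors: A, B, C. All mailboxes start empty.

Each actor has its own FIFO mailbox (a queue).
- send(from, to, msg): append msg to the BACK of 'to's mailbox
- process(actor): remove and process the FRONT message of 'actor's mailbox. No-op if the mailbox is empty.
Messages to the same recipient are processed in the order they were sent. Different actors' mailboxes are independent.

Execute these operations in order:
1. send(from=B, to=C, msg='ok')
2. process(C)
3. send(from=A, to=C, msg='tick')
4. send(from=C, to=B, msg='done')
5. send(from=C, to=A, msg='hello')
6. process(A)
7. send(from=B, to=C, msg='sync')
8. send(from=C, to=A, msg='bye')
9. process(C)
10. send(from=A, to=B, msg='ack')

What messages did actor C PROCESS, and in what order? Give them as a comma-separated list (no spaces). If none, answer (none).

Answer: ok,tick

Derivation:
After 1 (send(from=B, to=C, msg='ok')): A:[] B:[] C:[ok]
After 2 (process(C)): A:[] B:[] C:[]
After 3 (send(from=A, to=C, msg='tick')): A:[] B:[] C:[tick]
After 4 (send(from=C, to=B, msg='done')): A:[] B:[done] C:[tick]
After 5 (send(from=C, to=A, msg='hello')): A:[hello] B:[done] C:[tick]
After 6 (process(A)): A:[] B:[done] C:[tick]
After 7 (send(from=B, to=C, msg='sync')): A:[] B:[done] C:[tick,sync]
After 8 (send(from=C, to=A, msg='bye')): A:[bye] B:[done] C:[tick,sync]
After 9 (process(C)): A:[bye] B:[done] C:[sync]
After 10 (send(from=A, to=B, msg='ack')): A:[bye] B:[done,ack] C:[sync]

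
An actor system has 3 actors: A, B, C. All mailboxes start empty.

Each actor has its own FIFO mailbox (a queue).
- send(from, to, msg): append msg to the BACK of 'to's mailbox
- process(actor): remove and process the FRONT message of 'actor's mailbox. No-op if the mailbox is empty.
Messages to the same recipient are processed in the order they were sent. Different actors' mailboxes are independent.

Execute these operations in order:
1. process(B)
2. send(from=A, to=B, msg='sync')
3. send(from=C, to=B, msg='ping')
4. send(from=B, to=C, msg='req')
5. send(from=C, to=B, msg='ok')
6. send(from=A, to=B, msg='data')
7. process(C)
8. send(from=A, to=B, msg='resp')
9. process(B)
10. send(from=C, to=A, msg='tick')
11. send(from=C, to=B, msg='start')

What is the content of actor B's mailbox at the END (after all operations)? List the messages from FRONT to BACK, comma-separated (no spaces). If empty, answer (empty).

After 1 (process(B)): A:[] B:[] C:[]
After 2 (send(from=A, to=B, msg='sync')): A:[] B:[sync] C:[]
After 3 (send(from=C, to=B, msg='ping')): A:[] B:[sync,ping] C:[]
After 4 (send(from=B, to=C, msg='req')): A:[] B:[sync,ping] C:[req]
After 5 (send(from=C, to=B, msg='ok')): A:[] B:[sync,ping,ok] C:[req]
After 6 (send(from=A, to=B, msg='data')): A:[] B:[sync,ping,ok,data] C:[req]
After 7 (process(C)): A:[] B:[sync,ping,ok,data] C:[]
After 8 (send(from=A, to=B, msg='resp')): A:[] B:[sync,ping,ok,data,resp] C:[]
After 9 (process(B)): A:[] B:[ping,ok,data,resp] C:[]
After 10 (send(from=C, to=A, msg='tick')): A:[tick] B:[ping,ok,data,resp] C:[]
After 11 (send(from=C, to=B, msg='start')): A:[tick] B:[ping,ok,data,resp,start] C:[]

Answer: ping,ok,data,resp,start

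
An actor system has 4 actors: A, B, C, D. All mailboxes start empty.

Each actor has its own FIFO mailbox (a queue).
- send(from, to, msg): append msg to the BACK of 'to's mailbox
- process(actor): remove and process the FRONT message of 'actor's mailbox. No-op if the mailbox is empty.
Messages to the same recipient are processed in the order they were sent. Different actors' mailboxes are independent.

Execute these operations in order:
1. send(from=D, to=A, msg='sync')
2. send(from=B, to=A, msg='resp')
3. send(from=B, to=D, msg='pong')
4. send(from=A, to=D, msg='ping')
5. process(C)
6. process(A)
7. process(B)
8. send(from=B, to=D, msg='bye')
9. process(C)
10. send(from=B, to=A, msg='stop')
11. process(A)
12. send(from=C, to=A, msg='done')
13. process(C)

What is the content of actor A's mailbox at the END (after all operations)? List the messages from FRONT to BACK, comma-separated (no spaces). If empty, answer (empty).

Answer: stop,done

Derivation:
After 1 (send(from=D, to=A, msg='sync')): A:[sync] B:[] C:[] D:[]
After 2 (send(from=B, to=A, msg='resp')): A:[sync,resp] B:[] C:[] D:[]
After 3 (send(from=B, to=D, msg='pong')): A:[sync,resp] B:[] C:[] D:[pong]
After 4 (send(from=A, to=D, msg='ping')): A:[sync,resp] B:[] C:[] D:[pong,ping]
After 5 (process(C)): A:[sync,resp] B:[] C:[] D:[pong,ping]
After 6 (process(A)): A:[resp] B:[] C:[] D:[pong,ping]
After 7 (process(B)): A:[resp] B:[] C:[] D:[pong,ping]
After 8 (send(from=B, to=D, msg='bye')): A:[resp] B:[] C:[] D:[pong,ping,bye]
After 9 (process(C)): A:[resp] B:[] C:[] D:[pong,ping,bye]
After 10 (send(from=B, to=A, msg='stop')): A:[resp,stop] B:[] C:[] D:[pong,ping,bye]
After 11 (process(A)): A:[stop] B:[] C:[] D:[pong,ping,bye]
After 12 (send(from=C, to=A, msg='done')): A:[stop,done] B:[] C:[] D:[pong,ping,bye]
After 13 (process(C)): A:[stop,done] B:[] C:[] D:[pong,ping,bye]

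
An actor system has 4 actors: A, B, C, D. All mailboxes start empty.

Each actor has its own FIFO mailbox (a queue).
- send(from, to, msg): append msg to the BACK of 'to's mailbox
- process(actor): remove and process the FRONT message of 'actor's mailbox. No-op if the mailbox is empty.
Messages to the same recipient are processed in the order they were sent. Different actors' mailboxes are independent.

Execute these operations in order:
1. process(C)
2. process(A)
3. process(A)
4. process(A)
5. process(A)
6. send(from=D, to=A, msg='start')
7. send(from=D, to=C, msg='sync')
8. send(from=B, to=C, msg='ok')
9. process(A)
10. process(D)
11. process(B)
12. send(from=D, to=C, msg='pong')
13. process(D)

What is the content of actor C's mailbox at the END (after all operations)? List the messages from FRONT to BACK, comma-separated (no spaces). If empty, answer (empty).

Answer: sync,ok,pong

Derivation:
After 1 (process(C)): A:[] B:[] C:[] D:[]
After 2 (process(A)): A:[] B:[] C:[] D:[]
After 3 (process(A)): A:[] B:[] C:[] D:[]
After 4 (process(A)): A:[] B:[] C:[] D:[]
After 5 (process(A)): A:[] B:[] C:[] D:[]
After 6 (send(from=D, to=A, msg='start')): A:[start] B:[] C:[] D:[]
After 7 (send(from=D, to=C, msg='sync')): A:[start] B:[] C:[sync] D:[]
After 8 (send(from=B, to=C, msg='ok')): A:[start] B:[] C:[sync,ok] D:[]
After 9 (process(A)): A:[] B:[] C:[sync,ok] D:[]
After 10 (process(D)): A:[] B:[] C:[sync,ok] D:[]
After 11 (process(B)): A:[] B:[] C:[sync,ok] D:[]
After 12 (send(from=D, to=C, msg='pong')): A:[] B:[] C:[sync,ok,pong] D:[]
After 13 (process(D)): A:[] B:[] C:[sync,ok,pong] D:[]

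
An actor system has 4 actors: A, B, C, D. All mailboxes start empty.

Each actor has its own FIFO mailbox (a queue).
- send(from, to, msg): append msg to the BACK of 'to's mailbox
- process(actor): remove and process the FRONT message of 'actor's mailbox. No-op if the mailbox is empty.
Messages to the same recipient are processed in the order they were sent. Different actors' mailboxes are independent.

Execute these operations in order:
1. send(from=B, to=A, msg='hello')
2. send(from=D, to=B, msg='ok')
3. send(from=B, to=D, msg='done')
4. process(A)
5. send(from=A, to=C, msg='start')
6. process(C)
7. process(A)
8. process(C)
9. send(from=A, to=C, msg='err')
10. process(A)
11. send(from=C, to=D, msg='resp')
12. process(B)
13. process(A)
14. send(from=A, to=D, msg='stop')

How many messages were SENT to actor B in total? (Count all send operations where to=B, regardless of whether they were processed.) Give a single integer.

After 1 (send(from=B, to=A, msg='hello')): A:[hello] B:[] C:[] D:[]
After 2 (send(from=D, to=B, msg='ok')): A:[hello] B:[ok] C:[] D:[]
After 3 (send(from=B, to=D, msg='done')): A:[hello] B:[ok] C:[] D:[done]
After 4 (process(A)): A:[] B:[ok] C:[] D:[done]
After 5 (send(from=A, to=C, msg='start')): A:[] B:[ok] C:[start] D:[done]
After 6 (process(C)): A:[] B:[ok] C:[] D:[done]
After 7 (process(A)): A:[] B:[ok] C:[] D:[done]
After 8 (process(C)): A:[] B:[ok] C:[] D:[done]
After 9 (send(from=A, to=C, msg='err')): A:[] B:[ok] C:[err] D:[done]
After 10 (process(A)): A:[] B:[ok] C:[err] D:[done]
After 11 (send(from=C, to=D, msg='resp')): A:[] B:[ok] C:[err] D:[done,resp]
After 12 (process(B)): A:[] B:[] C:[err] D:[done,resp]
After 13 (process(A)): A:[] B:[] C:[err] D:[done,resp]
After 14 (send(from=A, to=D, msg='stop')): A:[] B:[] C:[err] D:[done,resp,stop]

Answer: 1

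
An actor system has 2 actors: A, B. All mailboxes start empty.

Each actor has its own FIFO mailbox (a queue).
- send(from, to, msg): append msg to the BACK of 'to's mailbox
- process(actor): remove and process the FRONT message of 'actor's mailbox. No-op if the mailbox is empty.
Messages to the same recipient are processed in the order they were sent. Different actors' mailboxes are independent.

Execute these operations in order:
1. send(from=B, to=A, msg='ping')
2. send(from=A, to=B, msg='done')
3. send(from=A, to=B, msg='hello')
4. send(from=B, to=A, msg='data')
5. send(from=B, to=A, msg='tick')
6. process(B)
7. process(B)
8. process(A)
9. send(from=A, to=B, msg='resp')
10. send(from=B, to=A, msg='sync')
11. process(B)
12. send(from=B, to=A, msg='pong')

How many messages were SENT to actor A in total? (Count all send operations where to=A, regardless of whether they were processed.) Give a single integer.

Answer: 5

Derivation:
After 1 (send(from=B, to=A, msg='ping')): A:[ping] B:[]
After 2 (send(from=A, to=B, msg='done')): A:[ping] B:[done]
After 3 (send(from=A, to=B, msg='hello')): A:[ping] B:[done,hello]
After 4 (send(from=B, to=A, msg='data')): A:[ping,data] B:[done,hello]
After 5 (send(from=B, to=A, msg='tick')): A:[ping,data,tick] B:[done,hello]
After 6 (process(B)): A:[ping,data,tick] B:[hello]
After 7 (process(B)): A:[ping,data,tick] B:[]
After 8 (process(A)): A:[data,tick] B:[]
After 9 (send(from=A, to=B, msg='resp')): A:[data,tick] B:[resp]
After 10 (send(from=B, to=A, msg='sync')): A:[data,tick,sync] B:[resp]
After 11 (process(B)): A:[data,tick,sync] B:[]
After 12 (send(from=B, to=A, msg='pong')): A:[data,tick,sync,pong] B:[]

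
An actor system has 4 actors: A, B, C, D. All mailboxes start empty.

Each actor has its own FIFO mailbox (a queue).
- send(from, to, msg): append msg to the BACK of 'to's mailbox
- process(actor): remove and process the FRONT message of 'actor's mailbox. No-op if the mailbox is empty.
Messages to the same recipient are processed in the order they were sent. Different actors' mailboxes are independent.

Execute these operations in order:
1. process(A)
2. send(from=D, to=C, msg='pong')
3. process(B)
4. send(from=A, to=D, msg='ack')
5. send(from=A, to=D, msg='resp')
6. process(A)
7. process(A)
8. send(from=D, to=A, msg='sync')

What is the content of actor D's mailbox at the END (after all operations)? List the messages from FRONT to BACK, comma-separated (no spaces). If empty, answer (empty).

Answer: ack,resp

Derivation:
After 1 (process(A)): A:[] B:[] C:[] D:[]
After 2 (send(from=D, to=C, msg='pong')): A:[] B:[] C:[pong] D:[]
After 3 (process(B)): A:[] B:[] C:[pong] D:[]
After 4 (send(from=A, to=D, msg='ack')): A:[] B:[] C:[pong] D:[ack]
After 5 (send(from=A, to=D, msg='resp')): A:[] B:[] C:[pong] D:[ack,resp]
After 6 (process(A)): A:[] B:[] C:[pong] D:[ack,resp]
After 7 (process(A)): A:[] B:[] C:[pong] D:[ack,resp]
After 8 (send(from=D, to=A, msg='sync')): A:[sync] B:[] C:[pong] D:[ack,resp]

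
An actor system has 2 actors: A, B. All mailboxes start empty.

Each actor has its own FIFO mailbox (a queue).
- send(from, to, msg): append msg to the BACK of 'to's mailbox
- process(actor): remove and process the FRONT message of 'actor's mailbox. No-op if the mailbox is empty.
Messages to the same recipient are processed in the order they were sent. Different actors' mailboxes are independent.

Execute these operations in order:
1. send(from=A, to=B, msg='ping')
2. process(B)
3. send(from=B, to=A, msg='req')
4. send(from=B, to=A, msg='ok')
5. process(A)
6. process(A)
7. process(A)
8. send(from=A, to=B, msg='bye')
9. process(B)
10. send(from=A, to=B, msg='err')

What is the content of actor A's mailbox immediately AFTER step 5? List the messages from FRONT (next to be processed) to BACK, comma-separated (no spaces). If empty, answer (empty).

After 1 (send(from=A, to=B, msg='ping')): A:[] B:[ping]
After 2 (process(B)): A:[] B:[]
After 3 (send(from=B, to=A, msg='req')): A:[req] B:[]
After 4 (send(from=B, to=A, msg='ok')): A:[req,ok] B:[]
After 5 (process(A)): A:[ok] B:[]

ok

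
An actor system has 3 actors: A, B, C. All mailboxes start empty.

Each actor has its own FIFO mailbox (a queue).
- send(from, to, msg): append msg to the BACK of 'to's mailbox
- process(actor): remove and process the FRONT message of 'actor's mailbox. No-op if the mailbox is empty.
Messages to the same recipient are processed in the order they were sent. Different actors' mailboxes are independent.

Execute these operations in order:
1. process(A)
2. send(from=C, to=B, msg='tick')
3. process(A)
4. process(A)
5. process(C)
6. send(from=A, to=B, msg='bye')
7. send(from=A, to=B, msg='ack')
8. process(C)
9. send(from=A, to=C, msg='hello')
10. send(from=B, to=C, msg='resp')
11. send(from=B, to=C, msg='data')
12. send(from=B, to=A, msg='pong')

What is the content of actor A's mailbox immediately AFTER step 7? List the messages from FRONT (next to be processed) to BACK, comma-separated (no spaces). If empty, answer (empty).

After 1 (process(A)): A:[] B:[] C:[]
After 2 (send(from=C, to=B, msg='tick')): A:[] B:[tick] C:[]
After 3 (process(A)): A:[] B:[tick] C:[]
After 4 (process(A)): A:[] B:[tick] C:[]
After 5 (process(C)): A:[] B:[tick] C:[]
After 6 (send(from=A, to=B, msg='bye')): A:[] B:[tick,bye] C:[]
After 7 (send(from=A, to=B, msg='ack')): A:[] B:[tick,bye,ack] C:[]

(empty)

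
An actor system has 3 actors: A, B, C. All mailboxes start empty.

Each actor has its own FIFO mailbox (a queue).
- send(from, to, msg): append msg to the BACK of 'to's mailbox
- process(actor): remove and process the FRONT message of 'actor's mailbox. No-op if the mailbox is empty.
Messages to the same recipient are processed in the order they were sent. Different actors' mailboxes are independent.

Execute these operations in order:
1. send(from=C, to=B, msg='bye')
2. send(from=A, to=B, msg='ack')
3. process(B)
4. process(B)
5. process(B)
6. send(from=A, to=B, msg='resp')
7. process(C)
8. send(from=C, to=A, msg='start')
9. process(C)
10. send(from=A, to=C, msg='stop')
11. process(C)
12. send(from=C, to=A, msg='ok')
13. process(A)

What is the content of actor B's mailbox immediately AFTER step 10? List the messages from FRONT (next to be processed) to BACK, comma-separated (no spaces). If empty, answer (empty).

After 1 (send(from=C, to=B, msg='bye')): A:[] B:[bye] C:[]
After 2 (send(from=A, to=B, msg='ack')): A:[] B:[bye,ack] C:[]
After 3 (process(B)): A:[] B:[ack] C:[]
After 4 (process(B)): A:[] B:[] C:[]
After 5 (process(B)): A:[] B:[] C:[]
After 6 (send(from=A, to=B, msg='resp')): A:[] B:[resp] C:[]
After 7 (process(C)): A:[] B:[resp] C:[]
After 8 (send(from=C, to=A, msg='start')): A:[start] B:[resp] C:[]
After 9 (process(C)): A:[start] B:[resp] C:[]
After 10 (send(from=A, to=C, msg='stop')): A:[start] B:[resp] C:[stop]

resp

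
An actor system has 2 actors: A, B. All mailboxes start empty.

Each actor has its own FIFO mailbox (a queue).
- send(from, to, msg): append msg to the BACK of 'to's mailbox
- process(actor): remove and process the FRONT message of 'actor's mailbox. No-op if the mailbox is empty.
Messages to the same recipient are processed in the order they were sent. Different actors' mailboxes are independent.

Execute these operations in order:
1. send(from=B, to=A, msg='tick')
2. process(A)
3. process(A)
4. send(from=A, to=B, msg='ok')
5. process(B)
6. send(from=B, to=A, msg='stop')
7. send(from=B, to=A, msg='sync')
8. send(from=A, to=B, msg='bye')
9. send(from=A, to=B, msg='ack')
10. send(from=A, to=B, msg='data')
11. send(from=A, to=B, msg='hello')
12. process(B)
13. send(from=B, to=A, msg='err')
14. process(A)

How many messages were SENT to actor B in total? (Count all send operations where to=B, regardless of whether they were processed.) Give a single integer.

Answer: 5

Derivation:
After 1 (send(from=B, to=A, msg='tick')): A:[tick] B:[]
After 2 (process(A)): A:[] B:[]
After 3 (process(A)): A:[] B:[]
After 4 (send(from=A, to=B, msg='ok')): A:[] B:[ok]
After 5 (process(B)): A:[] B:[]
After 6 (send(from=B, to=A, msg='stop')): A:[stop] B:[]
After 7 (send(from=B, to=A, msg='sync')): A:[stop,sync] B:[]
After 8 (send(from=A, to=B, msg='bye')): A:[stop,sync] B:[bye]
After 9 (send(from=A, to=B, msg='ack')): A:[stop,sync] B:[bye,ack]
After 10 (send(from=A, to=B, msg='data')): A:[stop,sync] B:[bye,ack,data]
After 11 (send(from=A, to=B, msg='hello')): A:[stop,sync] B:[bye,ack,data,hello]
After 12 (process(B)): A:[stop,sync] B:[ack,data,hello]
After 13 (send(from=B, to=A, msg='err')): A:[stop,sync,err] B:[ack,data,hello]
After 14 (process(A)): A:[sync,err] B:[ack,data,hello]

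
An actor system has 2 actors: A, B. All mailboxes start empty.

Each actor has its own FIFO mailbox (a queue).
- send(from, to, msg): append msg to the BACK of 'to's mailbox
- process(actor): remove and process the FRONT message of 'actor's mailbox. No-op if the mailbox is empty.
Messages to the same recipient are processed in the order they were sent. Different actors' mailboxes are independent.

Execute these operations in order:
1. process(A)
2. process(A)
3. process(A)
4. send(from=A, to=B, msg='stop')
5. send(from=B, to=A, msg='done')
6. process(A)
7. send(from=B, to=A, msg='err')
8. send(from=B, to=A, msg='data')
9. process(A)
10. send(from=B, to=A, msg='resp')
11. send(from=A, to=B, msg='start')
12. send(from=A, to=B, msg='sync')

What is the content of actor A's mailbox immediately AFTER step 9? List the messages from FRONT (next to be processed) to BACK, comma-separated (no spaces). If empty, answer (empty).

After 1 (process(A)): A:[] B:[]
After 2 (process(A)): A:[] B:[]
After 3 (process(A)): A:[] B:[]
After 4 (send(from=A, to=B, msg='stop')): A:[] B:[stop]
After 5 (send(from=B, to=A, msg='done')): A:[done] B:[stop]
After 6 (process(A)): A:[] B:[stop]
After 7 (send(from=B, to=A, msg='err')): A:[err] B:[stop]
After 8 (send(from=B, to=A, msg='data')): A:[err,data] B:[stop]
After 9 (process(A)): A:[data] B:[stop]

data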